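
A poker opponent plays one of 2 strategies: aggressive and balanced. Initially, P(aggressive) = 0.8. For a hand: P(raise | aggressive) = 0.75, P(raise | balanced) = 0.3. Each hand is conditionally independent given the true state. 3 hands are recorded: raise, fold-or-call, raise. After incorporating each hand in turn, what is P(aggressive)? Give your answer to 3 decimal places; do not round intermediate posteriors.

0.899

After 'raise': P(aggressive) = 0.75·0.8000 / (0.75·0.8000 + 0.3·0.2000) ≈ 0.9091
After 'fold-or-call': P(aggressive) = 0.25·0.9091 / (0.25·0.9091 + 0.7·0.0909) ≈ 0.7812
After 'raise': P(aggressive) = 0.75·0.7812 / (0.75·0.7812 + 0.3·0.2188) ≈ 0.8993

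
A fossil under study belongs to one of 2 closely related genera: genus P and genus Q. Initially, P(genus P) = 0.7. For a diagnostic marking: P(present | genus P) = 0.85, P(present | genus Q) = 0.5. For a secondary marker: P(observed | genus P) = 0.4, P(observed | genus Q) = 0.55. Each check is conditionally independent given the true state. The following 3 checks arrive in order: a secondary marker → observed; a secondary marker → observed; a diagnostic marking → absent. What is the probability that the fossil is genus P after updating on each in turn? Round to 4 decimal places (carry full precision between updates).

0.2702

After a secondary marker='observed': P(genus P) = 0.4·0.7000 / (0.4·0.7000 + 0.55·0.3000) ≈ 0.6292
After a secondary marker='observed': P(genus P) = 0.4·0.6292 / (0.4·0.6292 + 0.55·0.3708) ≈ 0.5524
After a diagnostic marking='absent': P(genus P) = 0.15·0.5524 / (0.15·0.5524 + 0.5·0.4476) ≈ 0.2702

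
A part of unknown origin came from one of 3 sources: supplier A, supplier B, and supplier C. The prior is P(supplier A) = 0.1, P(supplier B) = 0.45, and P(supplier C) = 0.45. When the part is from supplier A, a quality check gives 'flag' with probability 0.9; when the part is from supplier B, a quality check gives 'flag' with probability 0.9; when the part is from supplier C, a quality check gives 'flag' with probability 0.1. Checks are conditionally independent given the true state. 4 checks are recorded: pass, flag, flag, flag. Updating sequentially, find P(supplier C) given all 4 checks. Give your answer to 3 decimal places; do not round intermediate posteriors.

Each posterior becomes the prior for the next update.
After 'pass': normaliser = 0.1·0.1000 + 0.1·0.4500 + 0.9·0.4500; P(supplier A) ≈ 0.0217, P(supplier B) ≈ 0.0978, P(supplier C) ≈ 0.8804
After 'flag': normaliser = 0.9·0.0217 + 0.9·0.0978 + 0.1·0.8804; P(supplier A) ≈ 0.1000, P(supplier B) ≈ 0.4500, P(supplier C) ≈ 0.4500
After 'flag': normaliser = 0.9·0.1000 + 0.9·0.4500 + 0.1·0.4500; P(supplier A) ≈ 0.1667, P(supplier B) ≈ 0.7500, P(supplier C) ≈ 0.0833
After 'flag': normaliser = 0.9·0.1667 + 0.9·0.7500 + 0.1·0.0833; P(supplier A) ≈ 0.1800, P(supplier B) ≈ 0.8100, P(supplier C) ≈ 0.0100

0.010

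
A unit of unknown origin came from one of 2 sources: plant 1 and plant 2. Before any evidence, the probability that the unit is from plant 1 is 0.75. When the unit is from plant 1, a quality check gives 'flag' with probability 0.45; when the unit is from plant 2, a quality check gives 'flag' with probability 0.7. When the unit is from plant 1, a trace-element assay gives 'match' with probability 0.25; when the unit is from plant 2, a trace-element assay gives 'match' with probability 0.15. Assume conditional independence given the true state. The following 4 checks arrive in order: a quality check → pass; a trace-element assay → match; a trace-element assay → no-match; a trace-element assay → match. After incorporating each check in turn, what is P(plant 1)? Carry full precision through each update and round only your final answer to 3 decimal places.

0.931

Each posterior becomes the prior for the next update.
After a quality check='pass': P(plant 1) = 0.55·0.7500 / (0.55·0.7500 + 0.3·0.2500) ≈ 0.8462
After a trace-element assay='match': P(plant 1) = 0.25·0.8462 / (0.25·0.8462 + 0.15·0.1538) ≈ 0.9016
After a trace-element assay='no-match': P(plant 1) = 0.75·0.9016 / (0.75·0.9016 + 0.85·0.0984) ≈ 0.8900
After a trace-element assay='match': P(plant 1) = 0.25·0.8900 / (0.25·0.8900 + 0.15·0.1100) ≈ 0.9309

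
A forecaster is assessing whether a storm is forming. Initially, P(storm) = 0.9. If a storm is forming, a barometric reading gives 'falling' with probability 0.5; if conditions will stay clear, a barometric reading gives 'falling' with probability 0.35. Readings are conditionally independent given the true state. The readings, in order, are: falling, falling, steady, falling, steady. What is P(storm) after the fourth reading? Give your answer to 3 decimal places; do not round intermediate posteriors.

0.953

After 'falling': P(storm) = 0.5·0.9000 / (0.5·0.9000 + 0.35·0.1000) ≈ 0.9278
After 'falling': P(storm) = 0.5·0.9278 / (0.5·0.9278 + 0.35·0.0722) ≈ 0.9484
After 'steady': P(storm) = 0.5·0.9484 / (0.5·0.9484 + 0.65·0.0516) ≈ 0.9339
After 'falling': P(storm) = 0.5·0.9339 / (0.5·0.9339 + 0.35·0.0661) ≈ 0.9528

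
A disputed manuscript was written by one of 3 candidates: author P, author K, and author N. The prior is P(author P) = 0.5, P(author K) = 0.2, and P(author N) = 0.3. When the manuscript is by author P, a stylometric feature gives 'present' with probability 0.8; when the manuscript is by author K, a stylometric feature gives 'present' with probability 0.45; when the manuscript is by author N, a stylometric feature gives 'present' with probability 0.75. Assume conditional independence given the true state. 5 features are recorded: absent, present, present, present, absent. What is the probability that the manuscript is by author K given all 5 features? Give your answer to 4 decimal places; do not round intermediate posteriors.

After 'absent': normaliser = 0.2·0.5000 + 0.55·0.2000 + 0.25·0.3000; P(author P) ≈ 0.3509, P(author K) ≈ 0.3860, P(author N) ≈ 0.2632
After 'present': normaliser = 0.8·0.3509 + 0.45·0.3860 + 0.75·0.2632; P(author P) ≈ 0.4307, P(author K) ≈ 0.2665, P(author N) ≈ 0.3028
After 'present': normaliser = 0.8·0.4307 + 0.45·0.2665 + 0.75·0.3028; P(author P) ≈ 0.4982, P(author K) ≈ 0.1734, P(author N) ≈ 0.3284
After 'present': normaliser = 0.8·0.4982 + 0.45·0.1734 + 0.75·0.3284; P(author P) ≈ 0.5513, P(author K) ≈ 0.1079, P(author N) ≈ 0.3407
After 'absent': normaliser = 0.2·0.5513 + 0.55·0.1079 + 0.25·0.3407; P(author P) ≈ 0.4327, P(author K) ≈ 0.2330, P(author N) ≈ 0.3343

0.2330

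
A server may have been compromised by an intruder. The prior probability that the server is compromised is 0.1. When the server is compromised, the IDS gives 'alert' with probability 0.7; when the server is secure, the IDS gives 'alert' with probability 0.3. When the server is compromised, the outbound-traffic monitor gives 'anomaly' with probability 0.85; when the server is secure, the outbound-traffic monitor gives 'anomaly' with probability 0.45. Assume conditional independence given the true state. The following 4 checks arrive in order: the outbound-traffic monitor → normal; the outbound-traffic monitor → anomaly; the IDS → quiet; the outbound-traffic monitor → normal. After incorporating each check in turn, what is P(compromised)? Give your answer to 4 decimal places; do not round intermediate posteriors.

0.0066

Apply Bayes' rule sequentially, carrying P(compromised) forward.
After the outbound-traffic monitor='normal': P(compromised) = 0.15·0.1000 / (0.15·0.1000 + 0.55·0.9000) ≈ 0.0294
After the outbound-traffic monitor='anomaly': P(compromised) = 0.85·0.0294 / (0.85·0.0294 + 0.45·0.9706) ≈ 0.0541
After the IDS='quiet': P(compromised) = 0.3·0.0541 / (0.3·0.0541 + 0.7·0.9459) ≈ 0.0239
After the outbound-traffic monitor='normal': P(compromised) = 0.15·0.0239 / (0.15·0.0239 + 0.55·0.9761) ≈ 0.0066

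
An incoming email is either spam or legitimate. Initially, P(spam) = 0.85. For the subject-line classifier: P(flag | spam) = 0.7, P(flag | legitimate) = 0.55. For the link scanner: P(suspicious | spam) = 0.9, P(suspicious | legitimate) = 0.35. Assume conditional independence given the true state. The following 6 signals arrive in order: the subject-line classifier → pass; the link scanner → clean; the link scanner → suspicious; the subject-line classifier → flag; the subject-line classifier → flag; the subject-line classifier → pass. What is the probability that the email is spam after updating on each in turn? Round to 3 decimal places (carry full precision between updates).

0.617

After the subject-line classifier='pass': P(spam) = 0.3·0.8500 / (0.3·0.8500 + 0.45·0.1500) ≈ 0.7907
After the link scanner='clean': P(spam) = 0.1·0.7907 / (0.1·0.7907 + 0.65·0.2093) ≈ 0.3676
After the link scanner='suspicious': P(spam) = 0.9·0.3676 / (0.9·0.3676 + 0.35·0.6324) ≈ 0.5991
After the subject-line classifier='flag': P(spam) = 0.7·0.5991 / (0.7·0.5991 + 0.55·0.4009) ≈ 0.6554
After the subject-line classifier='flag': P(spam) = 0.7·0.6554 / (0.7·0.6554 + 0.55·0.3446) ≈ 0.7077
After the subject-line classifier='pass': P(spam) = 0.3·0.7077 / (0.3·0.7077 + 0.45·0.2923) ≈ 0.6174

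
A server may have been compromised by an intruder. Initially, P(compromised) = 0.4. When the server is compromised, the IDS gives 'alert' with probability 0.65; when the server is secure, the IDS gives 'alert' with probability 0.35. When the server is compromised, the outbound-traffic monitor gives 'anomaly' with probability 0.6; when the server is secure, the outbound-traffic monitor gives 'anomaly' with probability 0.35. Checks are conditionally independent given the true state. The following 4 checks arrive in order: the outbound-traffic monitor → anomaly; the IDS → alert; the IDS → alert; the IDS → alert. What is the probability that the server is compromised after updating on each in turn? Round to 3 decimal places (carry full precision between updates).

After the outbound-traffic monitor='anomaly': P(compromised) = 0.6·0.4000 / (0.6·0.4000 + 0.35·0.6000) ≈ 0.5333
After the IDS='alert': P(compromised) = 0.65·0.5333 / (0.65·0.5333 + 0.35·0.4667) ≈ 0.6797
After the IDS='alert': P(compromised) = 0.65·0.6797 / (0.65·0.6797 + 0.35·0.3203) ≈ 0.7976
After the IDS='alert': P(compromised) = 0.65·0.7976 / (0.65·0.7976 + 0.35·0.2024) ≈ 0.8798

0.880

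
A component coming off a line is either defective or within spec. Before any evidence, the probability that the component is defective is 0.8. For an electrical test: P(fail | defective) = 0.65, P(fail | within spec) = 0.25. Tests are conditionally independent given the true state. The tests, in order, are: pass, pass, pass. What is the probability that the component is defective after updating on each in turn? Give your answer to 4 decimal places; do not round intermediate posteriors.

After 'pass': P(defective) = 0.35·0.8000 / (0.35·0.8000 + 0.75·0.2000) ≈ 0.6512
After 'pass': P(defective) = 0.35·0.6512 / (0.35·0.6512 + 0.75·0.3488) ≈ 0.4656
After 'pass': P(defective) = 0.35·0.4656 / (0.35·0.4656 + 0.75·0.5344) ≈ 0.2890

0.2890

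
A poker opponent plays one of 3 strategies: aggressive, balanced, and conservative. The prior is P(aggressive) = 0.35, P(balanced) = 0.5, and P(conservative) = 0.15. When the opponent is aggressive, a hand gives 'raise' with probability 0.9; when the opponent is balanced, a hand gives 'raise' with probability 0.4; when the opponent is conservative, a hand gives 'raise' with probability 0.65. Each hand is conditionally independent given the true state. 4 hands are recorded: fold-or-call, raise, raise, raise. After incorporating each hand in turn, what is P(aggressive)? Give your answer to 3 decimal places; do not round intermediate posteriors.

After 'fold-or-call': normaliser = 0.1·0.3500 + 0.6·0.5000 + 0.35·0.1500; P(aggressive) ≈ 0.0903, P(balanced) ≈ 0.7742, P(conservative) ≈ 0.1355
After 'raise': normaliser = 0.9·0.0903 + 0.4·0.7742 + 0.65·0.1355; P(aggressive) ≈ 0.1697, P(balanced) ≈ 0.6465, P(conservative) ≈ 0.1838
After 'raise': normaliser = 0.9·0.1697 + 0.4·0.6465 + 0.65·0.1838; P(aggressive) ≈ 0.2877, P(balanced) ≈ 0.4872, P(conservative) ≈ 0.2251
After 'raise': normaliser = 0.9·0.2877 + 0.4·0.4872 + 0.65·0.2251; P(aggressive) ≈ 0.4315, P(balanced) ≈ 0.3247, P(conservative) ≈ 0.2438

0.431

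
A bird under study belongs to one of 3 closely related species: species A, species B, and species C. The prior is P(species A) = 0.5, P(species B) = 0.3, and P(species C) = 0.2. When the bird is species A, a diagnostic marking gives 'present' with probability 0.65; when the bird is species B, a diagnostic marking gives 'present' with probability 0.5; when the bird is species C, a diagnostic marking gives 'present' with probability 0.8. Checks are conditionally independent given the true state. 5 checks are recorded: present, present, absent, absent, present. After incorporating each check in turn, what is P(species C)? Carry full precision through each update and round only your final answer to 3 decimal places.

After 'present': normaliser = 0.65·0.5000 + 0.5·0.3000 + 0.8·0.2000; P(species A) ≈ 0.5118, P(species B) ≈ 0.2362, P(species C) ≈ 0.2520
After 'present': normaliser = 0.65·0.5118 + 0.5·0.2362 + 0.8·0.2520; P(species A) ≈ 0.5100, P(species B) ≈ 0.1811, P(species C) ≈ 0.3090
After 'absent': normaliser = 0.35·0.5100 + 0.5·0.1811 + 0.2·0.3090; P(species A) ≈ 0.5395, P(species B) ≈ 0.2736, P(species C) ≈ 0.1868
After 'absent': normaliser = 0.35·0.5395 + 0.5·0.2736 + 0.2·0.1868; P(species A) ≈ 0.5202, P(species B) ≈ 0.3769, P(species C) ≈ 0.1029
After 'present': normaliser = 0.65·0.5202 + 0.5·0.3769 + 0.8·0.1029; P(species A) ≈ 0.5553, P(species B) ≈ 0.3095, P(species C) ≈ 0.1352

0.135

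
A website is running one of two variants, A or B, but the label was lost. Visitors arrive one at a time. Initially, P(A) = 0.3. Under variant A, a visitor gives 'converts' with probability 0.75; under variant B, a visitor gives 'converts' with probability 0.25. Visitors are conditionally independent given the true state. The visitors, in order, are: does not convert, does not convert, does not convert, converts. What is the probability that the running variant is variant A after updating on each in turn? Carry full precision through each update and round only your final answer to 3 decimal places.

After 'does not convert': P(A) = 0.25·0.3000 / (0.25·0.3000 + 0.75·0.7000) ≈ 0.1250
After 'does not convert': P(A) = 0.25·0.1250 / (0.25·0.1250 + 0.75·0.8750) ≈ 0.0455
After 'does not convert': P(A) = 0.25·0.0455 / (0.25·0.0455 + 0.75·0.9545) ≈ 0.0156
After 'converts': P(A) = 0.75·0.0156 / (0.75·0.0156 + 0.25·0.9844) ≈ 0.0455

0.045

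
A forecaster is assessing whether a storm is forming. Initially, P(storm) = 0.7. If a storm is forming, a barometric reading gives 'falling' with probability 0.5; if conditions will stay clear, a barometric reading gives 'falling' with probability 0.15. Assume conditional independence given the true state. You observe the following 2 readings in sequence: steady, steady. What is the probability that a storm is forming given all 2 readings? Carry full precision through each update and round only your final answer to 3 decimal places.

Each posterior becomes the prior for the next update.
After 'steady': P(storm) = 0.5·0.7000 / (0.5·0.7000 + 0.85·0.3000) ≈ 0.5785
After 'steady': P(storm) = 0.5·0.5785 / (0.5·0.5785 + 0.85·0.4215) ≈ 0.4467

0.447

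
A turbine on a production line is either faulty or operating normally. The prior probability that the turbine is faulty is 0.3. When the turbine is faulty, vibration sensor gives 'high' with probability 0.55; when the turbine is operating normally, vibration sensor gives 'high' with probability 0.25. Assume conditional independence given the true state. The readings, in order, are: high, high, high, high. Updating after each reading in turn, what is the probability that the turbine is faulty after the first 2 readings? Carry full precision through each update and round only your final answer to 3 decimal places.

0.675

Apply Bayes' rule sequentially, carrying P(faulty) forward.
After 'high': P(faulty) = 0.55·0.3000 / (0.55·0.3000 + 0.25·0.7000) ≈ 0.4853
After 'high': P(faulty) = 0.55·0.4853 / (0.55·0.4853 + 0.25·0.5147) ≈ 0.6747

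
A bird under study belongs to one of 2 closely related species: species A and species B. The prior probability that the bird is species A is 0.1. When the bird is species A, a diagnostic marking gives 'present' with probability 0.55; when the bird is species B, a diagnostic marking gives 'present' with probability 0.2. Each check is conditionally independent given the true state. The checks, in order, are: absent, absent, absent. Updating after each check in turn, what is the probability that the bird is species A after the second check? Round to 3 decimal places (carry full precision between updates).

0.034

After 'absent': P(species A) = 0.45·0.1000 / (0.45·0.1000 + 0.8·0.9000) ≈ 0.0588
After 'absent': P(species A) = 0.45·0.0588 / (0.45·0.0588 + 0.8·0.9412) ≈ 0.0340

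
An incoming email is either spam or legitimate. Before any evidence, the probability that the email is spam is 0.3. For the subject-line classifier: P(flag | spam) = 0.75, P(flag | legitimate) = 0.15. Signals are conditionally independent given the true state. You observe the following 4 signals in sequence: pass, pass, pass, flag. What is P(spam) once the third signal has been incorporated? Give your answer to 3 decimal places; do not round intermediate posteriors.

0.011

Each posterior becomes the prior for the next update.
After 'pass': P(spam) = 0.25·0.3000 / (0.25·0.3000 + 0.85·0.7000) ≈ 0.1119
After 'pass': P(spam) = 0.25·0.1119 / (0.25·0.1119 + 0.85·0.8881) ≈ 0.0357
After 'pass': P(spam) = 0.25·0.0357 / (0.25·0.0357 + 0.85·0.9643) ≈ 0.0108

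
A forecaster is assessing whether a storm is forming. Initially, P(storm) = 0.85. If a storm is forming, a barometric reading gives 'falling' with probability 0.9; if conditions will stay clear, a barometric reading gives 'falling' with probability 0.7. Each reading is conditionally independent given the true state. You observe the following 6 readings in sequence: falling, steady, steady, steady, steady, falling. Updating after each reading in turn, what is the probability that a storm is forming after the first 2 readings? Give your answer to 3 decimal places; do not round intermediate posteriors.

After 'falling': P(storm) = 0.9·0.8500 / (0.9·0.8500 + 0.7·0.1500) ≈ 0.8793
After 'steady': P(storm) = 0.1·0.8793 / (0.1·0.8793 + 0.3·0.1207) ≈ 0.7083

0.708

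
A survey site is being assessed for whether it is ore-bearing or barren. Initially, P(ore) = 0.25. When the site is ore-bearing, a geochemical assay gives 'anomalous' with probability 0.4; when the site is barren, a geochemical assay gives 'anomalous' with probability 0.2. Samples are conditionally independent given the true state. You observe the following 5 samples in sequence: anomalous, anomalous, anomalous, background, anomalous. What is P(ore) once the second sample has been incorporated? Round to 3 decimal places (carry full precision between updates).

0.571

After 'anomalous': P(ore) = 0.4·0.2500 / (0.4·0.2500 + 0.2·0.7500) ≈ 0.4000
After 'anomalous': P(ore) = 0.4·0.4000 / (0.4·0.4000 + 0.2·0.6000) ≈ 0.5714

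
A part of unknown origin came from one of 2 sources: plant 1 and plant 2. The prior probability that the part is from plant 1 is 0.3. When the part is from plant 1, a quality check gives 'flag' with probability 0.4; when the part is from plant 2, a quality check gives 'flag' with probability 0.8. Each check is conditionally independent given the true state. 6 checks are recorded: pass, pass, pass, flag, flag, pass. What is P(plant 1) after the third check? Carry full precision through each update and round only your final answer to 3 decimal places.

0.920

Each posterior becomes the prior for the next update.
After 'pass': P(plant 1) = 0.6·0.3000 / (0.6·0.3000 + 0.2·0.7000) ≈ 0.5625
After 'pass': P(plant 1) = 0.6·0.5625 / (0.6·0.5625 + 0.2·0.4375) ≈ 0.7941
After 'pass': P(plant 1) = 0.6·0.7941 / (0.6·0.7941 + 0.2·0.2059) ≈ 0.9205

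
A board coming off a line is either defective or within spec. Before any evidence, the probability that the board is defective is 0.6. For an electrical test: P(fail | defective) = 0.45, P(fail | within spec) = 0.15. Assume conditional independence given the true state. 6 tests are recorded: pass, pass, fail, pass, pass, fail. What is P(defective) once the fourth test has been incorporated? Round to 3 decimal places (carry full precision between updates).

0.549

After 'pass': P(defective) = 0.55·0.6000 / (0.55·0.6000 + 0.85·0.4000) ≈ 0.4925
After 'pass': P(defective) = 0.55·0.4925 / (0.55·0.4925 + 0.85·0.5075) ≈ 0.3858
After 'fail': P(defective) = 0.45·0.3858 / (0.45·0.3858 + 0.15·0.6142) ≈ 0.6533
After 'pass': P(defective) = 0.55·0.6533 / (0.55·0.6533 + 0.85·0.3467) ≈ 0.5494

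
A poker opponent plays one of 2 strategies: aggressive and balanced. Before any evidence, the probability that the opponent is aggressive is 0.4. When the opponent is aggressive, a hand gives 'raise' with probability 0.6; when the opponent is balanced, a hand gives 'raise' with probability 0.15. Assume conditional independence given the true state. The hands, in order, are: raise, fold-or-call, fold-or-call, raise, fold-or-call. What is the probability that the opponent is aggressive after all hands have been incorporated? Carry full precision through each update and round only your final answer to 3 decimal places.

After 'raise': P(aggressive) = 0.6·0.4000 / (0.6·0.4000 + 0.15·0.6000) ≈ 0.7273
After 'fold-or-call': P(aggressive) = 0.4·0.7273 / (0.4·0.7273 + 0.85·0.2727) ≈ 0.5565
After 'fold-or-call': P(aggressive) = 0.4·0.5565 / (0.4·0.5565 + 0.85·0.4435) ≈ 0.3713
After 'raise': P(aggressive) = 0.6·0.3713 / (0.6·0.3713 + 0.15·0.6287) ≈ 0.7026
After 'fold-or-call': P(aggressive) = 0.4·0.7026 / (0.4·0.7026 + 0.85·0.2974) ≈ 0.5264

0.526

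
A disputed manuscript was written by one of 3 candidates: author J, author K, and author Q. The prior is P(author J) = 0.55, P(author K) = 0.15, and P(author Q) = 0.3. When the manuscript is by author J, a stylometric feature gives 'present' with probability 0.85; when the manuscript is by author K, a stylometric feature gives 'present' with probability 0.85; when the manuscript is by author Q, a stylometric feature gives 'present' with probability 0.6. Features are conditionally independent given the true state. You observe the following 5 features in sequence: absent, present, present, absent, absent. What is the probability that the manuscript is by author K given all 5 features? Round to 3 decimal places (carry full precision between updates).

0.042

After 'absent': normaliser = 0.15·0.5500 + 0.15·0.1500 + 0.4·0.3000; P(author J) ≈ 0.3667, P(author K) ≈ 0.1000, P(author Q) ≈ 0.5333
After 'present': normaliser = 0.85·0.3667 + 0.85·0.1000 + 0.6·0.5333; P(author J) ≈ 0.4349, P(author K) ≈ 0.1186, P(author Q) ≈ 0.4465
After 'present': normaliser = 0.85·0.4349 + 0.85·0.1186 + 0.6·0.4465; P(author J) ≈ 0.5006, P(author K) ≈ 0.1365, P(author Q) ≈ 0.3628
After 'absent': normaliser = 0.15·0.5006 + 0.15·0.1365 + 0.4·0.3628; P(author J) ≈ 0.3120, P(author K) ≈ 0.0851, P(author Q) ≈ 0.6029
After 'absent': normaliser = 0.15·0.3120 + 0.15·0.0851 + 0.4·0.6029; P(author J) ≈ 0.1556, P(author K) ≈ 0.0424, P(author Q) ≈ 0.8020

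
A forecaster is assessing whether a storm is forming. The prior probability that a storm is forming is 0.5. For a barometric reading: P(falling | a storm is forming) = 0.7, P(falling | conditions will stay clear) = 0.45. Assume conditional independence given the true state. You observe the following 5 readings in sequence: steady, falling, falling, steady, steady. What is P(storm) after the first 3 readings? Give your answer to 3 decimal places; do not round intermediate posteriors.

After 'steady': P(storm) = 0.3·0.5000 / (0.3·0.5000 + 0.55·0.5000) ≈ 0.3529
After 'falling': P(storm) = 0.7·0.3529 / (0.7·0.3529 + 0.45·0.6471) ≈ 0.4590
After 'falling': P(storm) = 0.7·0.4590 / (0.7·0.4590 + 0.45·0.5410) ≈ 0.5689

0.569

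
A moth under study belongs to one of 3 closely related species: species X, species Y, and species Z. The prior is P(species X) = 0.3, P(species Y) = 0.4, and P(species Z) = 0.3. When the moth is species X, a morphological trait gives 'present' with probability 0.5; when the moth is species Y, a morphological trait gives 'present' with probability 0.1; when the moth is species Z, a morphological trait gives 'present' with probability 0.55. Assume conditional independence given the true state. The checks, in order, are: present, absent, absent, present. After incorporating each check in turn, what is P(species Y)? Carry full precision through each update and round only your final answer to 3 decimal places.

0.080

After 'present': normaliser = 0.5·0.3000 + 0.1·0.4000 + 0.55·0.3000; P(species X) ≈ 0.4225, P(species Y) ≈ 0.1127, P(species Z) ≈ 0.4648
After 'absent': normaliser = 0.5·0.4225 + 0.9·0.1127 + 0.45·0.4648; P(species X) ≈ 0.4049, P(species Y) ≈ 0.1943, P(species Z) ≈ 0.4008
After 'absent': normaliser = 0.5·0.4049 + 0.9·0.1943 + 0.45·0.4008; P(species X) ≈ 0.3630, P(species Y) ≈ 0.3136, P(species Z) ≈ 0.3234
After 'present': normaliser = 0.5·0.3630 + 0.1·0.3136 + 0.55·0.3234; P(species X) ≈ 0.4645, P(species Y) ≈ 0.0803, P(species Z) ≈ 0.4552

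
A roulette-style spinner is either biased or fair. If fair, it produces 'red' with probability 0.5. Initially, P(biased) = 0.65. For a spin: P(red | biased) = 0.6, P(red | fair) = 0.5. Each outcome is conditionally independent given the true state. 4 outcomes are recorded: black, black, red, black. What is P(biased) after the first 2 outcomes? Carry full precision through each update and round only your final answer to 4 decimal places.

0.5431

After 'black': P(biased) = 0.4·0.6500 / (0.4·0.6500 + 0.5·0.3500) ≈ 0.5977
After 'black': P(biased) = 0.4·0.5977 / (0.4·0.5977 + 0.5·0.4023) ≈ 0.5431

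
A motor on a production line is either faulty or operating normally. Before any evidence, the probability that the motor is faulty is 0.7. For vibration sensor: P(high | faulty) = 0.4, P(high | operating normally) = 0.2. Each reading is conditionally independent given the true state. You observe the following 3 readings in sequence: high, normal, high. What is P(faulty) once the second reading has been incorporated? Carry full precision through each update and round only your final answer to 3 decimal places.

After 'high': P(faulty) = 0.4·0.7000 / (0.4·0.7000 + 0.2·0.3000) ≈ 0.8235
After 'normal': P(faulty) = 0.6·0.8235 / (0.6·0.8235 + 0.8·0.1765) ≈ 0.7778

0.778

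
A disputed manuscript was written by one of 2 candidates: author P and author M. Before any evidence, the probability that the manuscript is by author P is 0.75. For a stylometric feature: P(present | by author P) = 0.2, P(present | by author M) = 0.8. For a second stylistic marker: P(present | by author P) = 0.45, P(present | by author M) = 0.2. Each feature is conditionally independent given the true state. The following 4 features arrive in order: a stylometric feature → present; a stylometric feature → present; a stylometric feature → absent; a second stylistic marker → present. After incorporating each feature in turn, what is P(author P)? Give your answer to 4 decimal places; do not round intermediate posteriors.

0.6279

After a stylometric feature='present': P(author P) = 0.2·0.7500 / (0.2·0.7500 + 0.8·0.2500) ≈ 0.4286
After a stylometric feature='present': P(author P) = 0.2·0.4286 / (0.2·0.4286 + 0.8·0.5714) ≈ 0.1579
After a stylometric feature='absent': P(author P) = 0.8·0.1579 / (0.8·0.1579 + 0.2·0.8421) ≈ 0.4286
After a second stylistic marker='present': P(author P) = 0.45·0.4286 / (0.45·0.4286 + 0.2·0.5714) ≈ 0.6279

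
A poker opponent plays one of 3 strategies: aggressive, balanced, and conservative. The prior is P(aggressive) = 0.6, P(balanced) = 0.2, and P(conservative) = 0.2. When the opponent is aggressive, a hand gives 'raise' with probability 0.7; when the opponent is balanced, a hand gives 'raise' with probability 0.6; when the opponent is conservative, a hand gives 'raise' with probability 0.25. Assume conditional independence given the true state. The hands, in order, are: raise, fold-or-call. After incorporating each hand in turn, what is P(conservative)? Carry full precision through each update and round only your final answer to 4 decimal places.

0.1773

Each posterior becomes the prior for the next update.
After 'raise': normaliser = 0.7·0.6000 + 0.6·0.2000 + 0.25·0.2000; P(aggressive) ≈ 0.7119, P(balanced) ≈ 0.2034, P(conservative) ≈ 0.0847
After 'fold-or-call': normaliser = 0.3·0.7119 + 0.4·0.2034 + 0.75·0.0847; P(aggressive) ≈ 0.5957, P(balanced) ≈ 0.2270, P(conservative) ≈ 0.1773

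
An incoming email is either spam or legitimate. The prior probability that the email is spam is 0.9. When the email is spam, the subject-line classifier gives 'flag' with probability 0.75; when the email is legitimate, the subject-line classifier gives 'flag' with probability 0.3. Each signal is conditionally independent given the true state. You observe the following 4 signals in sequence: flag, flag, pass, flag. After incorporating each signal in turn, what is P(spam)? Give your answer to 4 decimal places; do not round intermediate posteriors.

After 'flag': P(spam) = 0.75·0.9000 / (0.75·0.9000 + 0.3·0.1000) ≈ 0.9574
After 'flag': P(spam) = 0.75·0.9574 / (0.75·0.9574 + 0.3·0.0426) ≈ 0.9825
After 'pass': P(spam) = 0.25·0.9825 / (0.25·0.9825 + 0.7·0.0175) ≈ 0.9526
After 'flag': P(spam) = 0.75·0.9526 / (0.75·0.9526 + 0.3·0.0474) ≈ 0.9805

0.9805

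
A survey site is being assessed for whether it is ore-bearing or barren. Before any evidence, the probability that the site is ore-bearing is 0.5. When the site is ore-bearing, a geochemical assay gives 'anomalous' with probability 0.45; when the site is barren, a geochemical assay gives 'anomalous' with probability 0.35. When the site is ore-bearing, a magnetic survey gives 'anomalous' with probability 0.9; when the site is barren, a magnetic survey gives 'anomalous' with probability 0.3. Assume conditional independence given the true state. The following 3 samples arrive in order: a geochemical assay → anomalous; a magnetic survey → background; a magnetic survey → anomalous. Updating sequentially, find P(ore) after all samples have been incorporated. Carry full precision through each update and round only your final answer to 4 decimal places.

0.3553

After a geochemical assay='anomalous': P(ore) = 0.45·0.5000 / (0.45·0.5000 + 0.35·0.5000) ≈ 0.5625
After a magnetic survey='background': P(ore) = 0.1·0.5625 / (0.1·0.5625 + 0.7·0.4375) ≈ 0.1552
After a magnetic survey='anomalous': P(ore) = 0.9·0.1552 / (0.9·0.1552 + 0.3·0.8448) ≈ 0.3553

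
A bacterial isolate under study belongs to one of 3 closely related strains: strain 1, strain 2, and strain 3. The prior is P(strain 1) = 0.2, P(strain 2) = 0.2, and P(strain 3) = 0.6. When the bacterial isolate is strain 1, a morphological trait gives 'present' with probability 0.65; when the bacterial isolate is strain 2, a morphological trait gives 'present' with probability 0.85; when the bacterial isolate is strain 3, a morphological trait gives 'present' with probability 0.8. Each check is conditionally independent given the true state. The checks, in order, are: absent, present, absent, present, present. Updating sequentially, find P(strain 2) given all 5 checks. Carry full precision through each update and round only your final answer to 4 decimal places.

0.1269

Each posterior becomes the prior for the next update.
After 'absent': normaliser = 0.35·0.2000 + 0.15·0.2000 + 0.2·0.6000; P(strain 1) ≈ 0.3182, P(strain 2) ≈ 0.1364, P(strain 3) ≈ 0.5455
After 'present': normaliser = 0.65·0.3182 + 0.85·0.1364 + 0.8·0.5455; P(strain 1) ≈ 0.2725, P(strain 2) ≈ 0.1527, P(strain 3) ≈ 0.5749
After 'absent': normaliser = 0.35·0.2725 + 0.15·0.1527 + 0.2·0.5749; P(strain 1) ≈ 0.4089, P(strain 2) ≈ 0.0982, P(strain 3) ≈ 0.4929
After 'present': normaliser = 0.65·0.4089 + 0.85·0.0982 + 0.8·0.4929; P(strain 1) ≈ 0.3574, P(strain 2) ≈ 0.1123, P(strain 3) ≈ 0.5303
After 'present': normaliser = 0.65·0.3574 + 0.85·0.1123 + 0.8·0.5303; P(strain 1) ≈ 0.3089, P(strain 2) ≈ 0.1269, P(strain 3) ≈ 0.5642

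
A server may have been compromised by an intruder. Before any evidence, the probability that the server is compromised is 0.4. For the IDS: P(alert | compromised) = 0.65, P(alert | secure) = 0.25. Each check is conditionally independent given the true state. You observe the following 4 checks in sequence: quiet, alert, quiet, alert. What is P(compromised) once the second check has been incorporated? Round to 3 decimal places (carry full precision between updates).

0.447

After 'quiet': P(compromised) = 0.35·0.4000 / (0.35·0.4000 + 0.75·0.6000) ≈ 0.2373
After 'alert': P(compromised) = 0.65·0.2373 / (0.65·0.2373 + 0.25·0.7627) ≈ 0.4472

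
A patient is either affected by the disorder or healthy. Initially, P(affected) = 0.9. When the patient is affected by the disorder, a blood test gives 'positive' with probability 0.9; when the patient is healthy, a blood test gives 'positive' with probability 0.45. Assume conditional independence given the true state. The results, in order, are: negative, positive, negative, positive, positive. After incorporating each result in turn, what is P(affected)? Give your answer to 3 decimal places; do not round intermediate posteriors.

After 'negative': P(affected) = 0.1·0.9000 / (0.1·0.9000 + 0.55·0.1000) ≈ 0.6207
After 'positive': P(affected) = 0.9·0.6207 / (0.9·0.6207 + 0.45·0.3793) ≈ 0.7660
After 'negative': P(affected) = 0.1·0.7660 / (0.1·0.7660 + 0.55·0.2340) ≈ 0.3731
After 'positive': P(affected) = 0.9·0.3731 / (0.9·0.3731 + 0.45·0.6269) ≈ 0.5434
After 'positive': P(affected) = 0.9·0.5434 / (0.9·0.5434 + 0.45·0.4566) ≈ 0.7042

0.704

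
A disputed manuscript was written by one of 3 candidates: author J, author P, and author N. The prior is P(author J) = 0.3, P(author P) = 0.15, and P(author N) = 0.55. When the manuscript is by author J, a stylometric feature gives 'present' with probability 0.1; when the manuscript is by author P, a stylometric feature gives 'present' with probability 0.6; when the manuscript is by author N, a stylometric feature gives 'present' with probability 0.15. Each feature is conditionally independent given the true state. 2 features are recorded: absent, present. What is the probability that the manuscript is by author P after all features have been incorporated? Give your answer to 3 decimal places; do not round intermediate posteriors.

0.270

Each posterior becomes the prior for the next update.
After 'absent': normaliser = 0.9·0.3000 + 0.4·0.1500 + 0.85·0.5500; P(author J) ≈ 0.3386, P(author P) ≈ 0.0752, P(author N) ≈ 0.5862
After 'present': normaliser = 0.1·0.3386 + 0.6·0.0752 + 0.15·0.5862; P(author J) ≈ 0.2028, P(author P) ≈ 0.2704, P(author N) ≈ 0.5268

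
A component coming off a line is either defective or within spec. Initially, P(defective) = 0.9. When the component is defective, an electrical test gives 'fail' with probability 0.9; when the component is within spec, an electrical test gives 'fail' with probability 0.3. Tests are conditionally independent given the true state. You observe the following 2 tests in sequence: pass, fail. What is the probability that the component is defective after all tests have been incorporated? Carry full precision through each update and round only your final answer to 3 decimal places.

Each posterior becomes the prior for the next update.
After 'pass': P(defective) = 0.1·0.9000 / (0.1·0.9000 + 0.7·0.1000) ≈ 0.5625
After 'fail': P(defective) = 0.9·0.5625 / (0.9·0.5625 + 0.3·0.4375) ≈ 0.7941

0.794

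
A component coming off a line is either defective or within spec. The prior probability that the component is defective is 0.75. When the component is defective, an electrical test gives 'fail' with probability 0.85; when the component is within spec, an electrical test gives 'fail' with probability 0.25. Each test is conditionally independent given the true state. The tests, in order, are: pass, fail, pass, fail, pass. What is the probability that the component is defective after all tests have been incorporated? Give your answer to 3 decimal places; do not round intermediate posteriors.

0.217

Each posterior becomes the prior for the next update.
After 'pass': P(defective) = 0.15·0.7500 / (0.15·0.7500 + 0.75·0.2500) ≈ 0.3750
After 'fail': P(defective) = 0.85·0.3750 / (0.85·0.3750 + 0.25·0.6250) ≈ 0.6711
After 'pass': P(defective) = 0.15·0.6711 / (0.15·0.6711 + 0.75·0.3289) ≈ 0.2898
After 'fail': P(defective) = 0.85·0.2898 / (0.85·0.2898 + 0.25·0.7102) ≈ 0.5811
After 'pass': P(defective) = 0.15·0.5811 / (0.15·0.5811 + 0.75·0.4189) ≈ 0.2172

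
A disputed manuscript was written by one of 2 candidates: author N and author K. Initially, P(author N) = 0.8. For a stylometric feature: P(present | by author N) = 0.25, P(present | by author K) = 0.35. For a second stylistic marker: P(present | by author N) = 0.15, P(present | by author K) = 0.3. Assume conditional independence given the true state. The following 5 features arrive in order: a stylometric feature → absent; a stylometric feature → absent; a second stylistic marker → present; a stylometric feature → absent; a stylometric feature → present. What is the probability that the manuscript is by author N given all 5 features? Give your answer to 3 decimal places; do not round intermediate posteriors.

0.687

After a stylometric feature='absent': P(author N) = 0.75·0.8000 / (0.75·0.8000 + 0.65·0.2000) ≈ 0.8219
After a stylometric feature='absent': P(author N) = 0.75·0.8219 / (0.75·0.8219 + 0.65·0.1781) ≈ 0.8419
After a second stylistic marker='present': P(author N) = 0.15·0.8419 / (0.15·0.8419 + 0.3·0.1581) ≈ 0.7270
After a stylometric feature='absent': P(author N) = 0.75·0.7270 / (0.75·0.7270 + 0.65·0.2730) ≈ 0.7544
After a stylometric feature='present': P(author N) = 0.25·0.7544 / (0.25·0.7544 + 0.35·0.2456) ≈ 0.6870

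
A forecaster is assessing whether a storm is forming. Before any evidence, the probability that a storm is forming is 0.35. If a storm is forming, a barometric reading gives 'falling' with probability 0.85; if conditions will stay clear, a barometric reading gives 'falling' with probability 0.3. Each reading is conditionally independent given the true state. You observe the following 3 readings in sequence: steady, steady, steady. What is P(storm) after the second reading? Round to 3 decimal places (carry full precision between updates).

0.024

After 'steady': P(storm) = 0.15·0.3500 / (0.15·0.3500 + 0.7·0.6500) ≈ 0.1034
After 'steady': P(storm) = 0.15·0.1034 / (0.15·0.1034 + 0.7·0.8966) ≈ 0.0241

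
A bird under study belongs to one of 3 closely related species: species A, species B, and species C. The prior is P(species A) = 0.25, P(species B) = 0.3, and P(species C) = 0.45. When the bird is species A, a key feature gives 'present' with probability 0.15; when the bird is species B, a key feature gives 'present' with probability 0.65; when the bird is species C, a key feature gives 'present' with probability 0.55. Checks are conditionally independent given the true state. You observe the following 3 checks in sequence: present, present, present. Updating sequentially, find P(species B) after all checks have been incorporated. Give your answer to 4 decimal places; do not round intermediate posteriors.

After 'present': normaliser = 0.15·0.2500 + 0.65·0.3000 + 0.55·0.4500; P(species A) ≈ 0.0781, P(species B) ≈ 0.4062, P(species C) ≈ 0.5156
After 'present': normaliser = 0.15·0.0781 + 0.65·0.4062 + 0.55·0.5156; P(species A) ≈ 0.0209, P(species B) ≈ 0.4721, P(species C) ≈ 0.5070
After 'present': normaliser = 0.15·0.0209 + 0.65·0.4721 + 0.55·0.5070; P(species A) ≈ 0.0053, P(species B) ≈ 0.5211, P(species C) ≈ 0.4736

0.5211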